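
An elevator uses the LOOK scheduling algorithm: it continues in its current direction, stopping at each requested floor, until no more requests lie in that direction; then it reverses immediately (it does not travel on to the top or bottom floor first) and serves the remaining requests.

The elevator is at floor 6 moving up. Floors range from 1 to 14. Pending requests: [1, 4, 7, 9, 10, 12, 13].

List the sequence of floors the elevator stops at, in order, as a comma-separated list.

Answer: 7, 9, 10, 12, 13, 4, 1

Derivation:
Current: 6, moving UP
Serve above first (ascending): [7, 9, 10, 12, 13]
Then reverse, serve below (descending): [4, 1]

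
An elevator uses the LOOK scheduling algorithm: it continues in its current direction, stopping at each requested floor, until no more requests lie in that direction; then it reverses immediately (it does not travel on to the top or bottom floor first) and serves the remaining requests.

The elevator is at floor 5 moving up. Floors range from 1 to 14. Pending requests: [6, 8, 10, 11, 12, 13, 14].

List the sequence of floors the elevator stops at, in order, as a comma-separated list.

Answer: 6, 8, 10, 11, 12, 13, 14

Derivation:
Current: 5, moving UP
Serve above first (ascending): [6, 8, 10, 11, 12, 13, 14]
Then reverse, serve below (descending): []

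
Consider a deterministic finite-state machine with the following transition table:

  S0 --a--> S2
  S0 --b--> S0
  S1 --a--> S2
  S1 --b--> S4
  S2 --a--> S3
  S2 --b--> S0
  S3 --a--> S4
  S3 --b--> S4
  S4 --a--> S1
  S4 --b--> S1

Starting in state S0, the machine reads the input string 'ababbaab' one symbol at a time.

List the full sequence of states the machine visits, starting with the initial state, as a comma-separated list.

Answer: S0, S2, S0, S2, S0, S0, S2, S3, S4

Derivation:
Start: S0
  read 'a': S0 --a--> S2
  read 'b': S2 --b--> S0
  read 'a': S0 --a--> S2
  read 'b': S2 --b--> S0
  read 'b': S0 --b--> S0
  read 'a': S0 --a--> S2
  read 'a': S2 --a--> S3
  read 'b': S3 --b--> S4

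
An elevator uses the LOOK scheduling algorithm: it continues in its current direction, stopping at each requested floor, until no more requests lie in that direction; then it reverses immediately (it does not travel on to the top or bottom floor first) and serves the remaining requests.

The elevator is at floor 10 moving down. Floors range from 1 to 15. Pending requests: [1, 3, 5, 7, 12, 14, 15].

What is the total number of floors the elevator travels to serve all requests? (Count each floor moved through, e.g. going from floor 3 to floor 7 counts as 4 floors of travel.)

Answer: 23

Derivation:
Start at floor 10 moving down, LOOK stop order: [7, 5, 3, 1, 12, 14, 15]
  10 → 7: |7-10| = 3, total = 3
  7 → 5: |5-7| = 2, total = 5
  5 → 3: |3-5| = 2, total = 7
  3 → 1: |1-3| = 2, total = 9
  1 → 12: |12-1| = 11, total = 20
  12 → 14: |14-12| = 2, total = 22
  14 → 15: |15-14| = 1, total = 23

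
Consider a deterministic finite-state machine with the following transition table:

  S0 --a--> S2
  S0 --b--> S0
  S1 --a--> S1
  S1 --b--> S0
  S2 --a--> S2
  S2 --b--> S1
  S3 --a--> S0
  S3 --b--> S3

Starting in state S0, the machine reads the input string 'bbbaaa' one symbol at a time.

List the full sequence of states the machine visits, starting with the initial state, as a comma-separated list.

Start: S0
  read 'b': S0 --b--> S0
  read 'b': S0 --b--> S0
  read 'b': S0 --b--> S0
  read 'a': S0 --a--> S2
  read 'a': S2 --a--> S2
  read 'a': S2 --a--> S2

Answer: S0, S0, S0, S0, S2, S2, S2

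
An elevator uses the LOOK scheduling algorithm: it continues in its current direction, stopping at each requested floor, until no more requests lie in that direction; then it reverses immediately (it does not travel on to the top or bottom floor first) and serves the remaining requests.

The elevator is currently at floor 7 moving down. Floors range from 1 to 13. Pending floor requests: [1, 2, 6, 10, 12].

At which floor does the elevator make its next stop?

Current floor: 7, direction: down
Requests above: [10, 12]
Requests below: [1, 2, 6]
Moving down and requests lie below → nearest below is max([1, 2, 6]) = 6

Answer: 6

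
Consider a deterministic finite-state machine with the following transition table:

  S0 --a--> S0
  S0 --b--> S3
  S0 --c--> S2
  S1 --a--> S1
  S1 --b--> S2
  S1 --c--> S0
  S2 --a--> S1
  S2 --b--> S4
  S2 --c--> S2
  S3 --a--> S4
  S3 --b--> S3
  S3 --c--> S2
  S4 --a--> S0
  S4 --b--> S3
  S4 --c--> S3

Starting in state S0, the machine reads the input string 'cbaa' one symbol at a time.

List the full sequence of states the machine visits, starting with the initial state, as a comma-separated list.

Answer: S0, S2, S4, S0, S0

Derivation:
Start: S0
  read 'c': S0 --c--> S2
  read 'b': S2 --b--> S4
  read 'a': S4 --a--> S0
  read 'a': S0 --a--> S0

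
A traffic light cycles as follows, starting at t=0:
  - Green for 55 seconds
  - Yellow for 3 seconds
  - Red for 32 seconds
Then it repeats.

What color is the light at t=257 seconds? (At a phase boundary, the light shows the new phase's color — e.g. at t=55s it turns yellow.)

Answer: red

Derivation:
Cycle length = 55 + 3 + 32 = 90s
t = 257, phase_t = 257 mod 90 = 77
77 >= 58 → RED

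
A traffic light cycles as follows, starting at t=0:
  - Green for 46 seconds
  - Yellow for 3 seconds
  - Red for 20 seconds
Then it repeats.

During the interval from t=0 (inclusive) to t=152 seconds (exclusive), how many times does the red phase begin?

Answer: 2

Derivation:
Cycle = 46+3+20 = 69s
red phase starts at t = k*69 + 49 for k=0,1,2,...
Need k*69+49 < 152 → k < 1.493
k ∈ {0, ..., 1} → 2 starts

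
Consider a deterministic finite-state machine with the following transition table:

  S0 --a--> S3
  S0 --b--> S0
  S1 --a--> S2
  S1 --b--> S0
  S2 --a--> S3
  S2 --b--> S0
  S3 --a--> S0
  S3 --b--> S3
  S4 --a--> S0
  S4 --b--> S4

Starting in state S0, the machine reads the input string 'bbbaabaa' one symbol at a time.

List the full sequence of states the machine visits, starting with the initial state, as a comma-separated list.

Start: S0
  read 'b': S0 --b--> S0
  read 'b': S0 --b--> S0
  read 'b': S0 --b--> S0
  read 'a': S0 --a--> S3
  read 'a': S3 --a--> S0
  read 'b': S0 --b--> S0
  read 'a': S0 --a--> S3
  read 'a': S3 --a--> S0

Answer: S0, S0, S0, S0, S3, S0, S0, S3, S0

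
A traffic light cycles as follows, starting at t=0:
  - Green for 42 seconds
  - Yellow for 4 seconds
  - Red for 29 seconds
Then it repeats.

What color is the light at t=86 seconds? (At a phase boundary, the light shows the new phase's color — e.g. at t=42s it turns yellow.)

Answer: green

Derivation:
Cycle length = 42 + 4 + 29 = 75s
t = 86, phase_t = 86 mod 75 = 11
11 < 42 (green end) → GREEN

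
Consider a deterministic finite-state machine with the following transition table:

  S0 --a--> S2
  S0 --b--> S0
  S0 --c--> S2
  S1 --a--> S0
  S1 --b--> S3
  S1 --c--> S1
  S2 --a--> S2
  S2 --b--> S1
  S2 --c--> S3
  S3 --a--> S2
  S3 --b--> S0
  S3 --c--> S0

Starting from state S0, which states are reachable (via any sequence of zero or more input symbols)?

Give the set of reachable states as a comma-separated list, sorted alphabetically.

BFS from S0:
  visit S0: S0--a-->S2 (new), S0--b-->S0 (seen), S0--c-->S2 (seen)
  visit S2: S2--a-->S2 (seen), S2--b-->S1 (new), S2--c-->S3 (new)
  visit S1: S1--a-->S0 (seen), S1--b-->S3 (seen), S1--c-->S1 (seen)
  visit S3: S3--a-->S2 (seen), S3--b-->S0 (seen), S3--c-->S0 (seen)

Answer: S0, S1, S2, S3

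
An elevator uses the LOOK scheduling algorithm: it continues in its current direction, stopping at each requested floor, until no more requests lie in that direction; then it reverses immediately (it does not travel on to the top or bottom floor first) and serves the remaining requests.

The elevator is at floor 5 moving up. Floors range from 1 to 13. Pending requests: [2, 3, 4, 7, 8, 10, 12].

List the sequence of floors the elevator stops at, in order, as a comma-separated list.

Answer: 7, 8, 10, 12, 4, 3, 2

Derivation:
Current: 5, moving UP
Serve above first (ascending): [7, 8, 10, 12]
Then reverse, serve below (descending): [4, 3, 2]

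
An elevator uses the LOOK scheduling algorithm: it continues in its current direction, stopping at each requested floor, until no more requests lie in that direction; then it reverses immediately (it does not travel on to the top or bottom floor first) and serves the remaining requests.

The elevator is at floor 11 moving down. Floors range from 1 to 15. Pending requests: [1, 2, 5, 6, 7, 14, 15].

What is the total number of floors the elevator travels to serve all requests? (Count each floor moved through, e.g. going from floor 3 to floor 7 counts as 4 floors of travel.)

Answer: 24

Derivation:
Start at floor 11 moving down, LOOK stop order: [7, 6, 5, 2, 1, 14, 15]
  11 → 7: |7-11| = 4, total = 4
  7 → 6: |6-7| = 1, total = 5
  6 → 5: |5-6| = 1, total = 6
  5 → 2: |2-5| = 3, total = 9
  2 → 1: |1-2| = 1, total = 10
  1 → 14: |14-1| = 13, total = 23
  14 → 15: |15-14| = 1, total = 24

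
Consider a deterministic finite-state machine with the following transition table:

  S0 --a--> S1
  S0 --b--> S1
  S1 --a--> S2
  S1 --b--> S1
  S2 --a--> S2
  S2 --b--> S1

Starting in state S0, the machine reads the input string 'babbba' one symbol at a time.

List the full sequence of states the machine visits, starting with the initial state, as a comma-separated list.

Answer: S0, S1, S2, S1, S1, S1, S2

Derivation:
Start: S0
  read 'b': S0 --b--> S1
  read 'a': S1 --a--> S2
  read 'b': S2 --b--> S1
  read 'b': S1 --b--> S1
  read 'b': S1 --b--> S1
  read 'a': S1 --a--> S2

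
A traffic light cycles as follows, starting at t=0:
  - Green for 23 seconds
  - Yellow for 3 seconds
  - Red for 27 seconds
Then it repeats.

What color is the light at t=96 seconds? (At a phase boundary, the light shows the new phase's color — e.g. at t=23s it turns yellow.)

Cycle length = 23 + 3 + 27 = 53s
t = 96, phase_t = 96 mod 53 = 43
43 >= 26 → RED

Answer: red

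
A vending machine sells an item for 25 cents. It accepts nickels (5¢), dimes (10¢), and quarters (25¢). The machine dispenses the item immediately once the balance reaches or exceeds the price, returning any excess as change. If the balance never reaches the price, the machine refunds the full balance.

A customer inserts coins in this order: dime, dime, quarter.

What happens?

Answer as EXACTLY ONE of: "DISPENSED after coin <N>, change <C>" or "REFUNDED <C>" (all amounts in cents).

Answer: DISPENSED after coin 3, change 20

Derivation:
Price: 25¢
Coin 1 (dime, 10¢): balance = 10¢
Coin 2 (dime, 10¢): balance = 20¢
Coin 3 (quarter, 25¢): balance = 45¢
  → balance >= price → DISPENSE, change = 45 - 25 = 20¢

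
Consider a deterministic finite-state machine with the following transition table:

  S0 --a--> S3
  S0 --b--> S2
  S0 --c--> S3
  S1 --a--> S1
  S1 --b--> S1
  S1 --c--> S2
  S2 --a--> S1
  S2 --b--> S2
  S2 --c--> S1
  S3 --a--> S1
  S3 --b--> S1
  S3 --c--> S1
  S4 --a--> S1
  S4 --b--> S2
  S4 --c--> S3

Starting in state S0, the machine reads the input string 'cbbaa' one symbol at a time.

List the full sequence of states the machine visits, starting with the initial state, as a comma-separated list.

Answer: S0, S3, S1, S1, S1, S1

Derivation:
Start: S0
  read 'c': S0 --c--> S3
  read 'b': S3 --b--> S1
  read 'b': S1 --b--> S1
  read 'a': S1 --a--> S1
  read 'a': S1 --a--> S1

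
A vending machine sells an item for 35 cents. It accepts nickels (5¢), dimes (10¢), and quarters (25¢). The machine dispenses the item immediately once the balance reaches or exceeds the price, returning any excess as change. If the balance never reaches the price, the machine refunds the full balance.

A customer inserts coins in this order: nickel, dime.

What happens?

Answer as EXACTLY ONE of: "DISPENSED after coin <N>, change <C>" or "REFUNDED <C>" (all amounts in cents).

Answer: REFUNDED 15

Derivation:
Price: 35¢
Coin 1 (nickel, 5¢): balance = 5¢
Coin 2 (dime, 10¢): balance = 15¢
All coins inserted, balance 15¢ < price 35¢ → REFUND 15¢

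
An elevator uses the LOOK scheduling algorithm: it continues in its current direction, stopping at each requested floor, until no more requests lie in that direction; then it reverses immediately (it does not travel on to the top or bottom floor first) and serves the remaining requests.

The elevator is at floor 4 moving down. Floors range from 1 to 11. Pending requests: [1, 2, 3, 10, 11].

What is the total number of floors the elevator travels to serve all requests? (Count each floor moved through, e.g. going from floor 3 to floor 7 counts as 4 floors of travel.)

Start at floor 4 moving down, LOOK stop order: [3, 2, 1, 10, 11]
  4 → 3: |3-4| = 1, total = 1
  3 → 2: |2-3| = 1, total = 2
  2 → 1: |1-2| = 1, total = 3
  1 → 10: |10-1| = 9, total = 12
  10 → 11: |11-10| = 1, total = 13

Answer: 13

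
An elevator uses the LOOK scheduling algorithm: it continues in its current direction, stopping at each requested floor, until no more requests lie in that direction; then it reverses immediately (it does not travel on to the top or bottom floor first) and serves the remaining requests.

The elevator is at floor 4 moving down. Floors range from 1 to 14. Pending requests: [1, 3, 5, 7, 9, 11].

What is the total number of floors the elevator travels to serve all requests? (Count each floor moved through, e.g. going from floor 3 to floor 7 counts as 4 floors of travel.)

Start at floor 4 moving down, LOOK stop order: [3, 1, 5, 7, 9, 11]
  4 → 3: |3-4| = 1, total = 1
  3 → 1: |1-3| = 2, total = 3
  1 → 5: |5-1| = 4, total = 7
  5 → 7: |7-5| = 2, total = 9
  7 → 9: |9-7| = 2, total = 11
  9 → 11: |11-9| = 2, total = 13

Answer: 13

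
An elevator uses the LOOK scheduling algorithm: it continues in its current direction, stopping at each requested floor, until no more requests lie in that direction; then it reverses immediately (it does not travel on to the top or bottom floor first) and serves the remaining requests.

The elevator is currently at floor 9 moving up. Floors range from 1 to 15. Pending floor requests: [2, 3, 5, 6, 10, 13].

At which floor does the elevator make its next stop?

Answer: 10

Derivation:
Current floor: 9, direction: up
Requests above: [10, 13]
Requests below: [2, 3, 5, 6]
Moving up and requests lie above → nearest above is min([10, 13]) = 10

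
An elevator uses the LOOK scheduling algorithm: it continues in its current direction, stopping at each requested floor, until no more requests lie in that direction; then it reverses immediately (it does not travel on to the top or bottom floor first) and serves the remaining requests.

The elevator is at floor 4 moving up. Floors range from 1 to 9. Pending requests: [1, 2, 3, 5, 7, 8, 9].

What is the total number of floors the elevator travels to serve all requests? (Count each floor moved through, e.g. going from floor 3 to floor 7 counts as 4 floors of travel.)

Answer: 13

Derivation:
Start at floor 4 moving up, LOOK stop order: [5, 7, 8, 9, 3, 2, 1]
  4 → 5: |5-4| = 1, total = 1
  5 → 7: |7-5| = 2, total = 3
  7 → 8: |8-7| = 1, total = 4
  8 → 9: |9-8| = 1, total = 5
  9 → 3: |3-9| = 6, total = 11
  3 → 2: |2-3| = 1, total = 12
  2 → 1: |1-2| = 1, total = 13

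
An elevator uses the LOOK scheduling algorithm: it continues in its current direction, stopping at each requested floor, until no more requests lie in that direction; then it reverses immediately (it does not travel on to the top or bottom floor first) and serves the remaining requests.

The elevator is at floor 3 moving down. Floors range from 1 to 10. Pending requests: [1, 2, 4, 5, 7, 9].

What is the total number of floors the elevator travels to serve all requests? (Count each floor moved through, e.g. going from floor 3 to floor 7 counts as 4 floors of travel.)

Answer: 10

Derivation:
Start at floor 3 moving down, LOOK stop order: [2, 1, 4, 5, 7, 9]
  3 → 2: |2-3| = 1, total = 1
  2 → 1: |1-2| = 1, total = 2
  1 → 4: |4-1| = 3, total = 5
  4 → 5: |5-4| = 1, total = 6
  5 → 7: |7-5| = 2, total = 8
  7 → 9: |9-7| = 2, total = 10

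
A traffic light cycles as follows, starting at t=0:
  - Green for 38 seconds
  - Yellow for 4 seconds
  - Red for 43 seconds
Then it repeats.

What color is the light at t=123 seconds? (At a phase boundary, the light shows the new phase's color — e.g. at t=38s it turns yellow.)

Cycle length = 38 + 4 + 43 = 85s
t = 123, phase_t = 123 mod 85 = 38
38 <= 38 < 42 (yellow end) → YELLOW

Answer: yellow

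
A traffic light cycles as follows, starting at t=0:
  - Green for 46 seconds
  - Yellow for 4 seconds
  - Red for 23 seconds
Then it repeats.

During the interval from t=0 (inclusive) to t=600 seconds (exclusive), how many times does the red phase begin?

Cycle = 46+4+23 = 73s
red phase starts at t = k*73 + 50 for k=0,1,2,...
Need k*73+50 < 600 → k < 7.534
k ∈ {0, ..., 7} → 8 starts

Answer: 8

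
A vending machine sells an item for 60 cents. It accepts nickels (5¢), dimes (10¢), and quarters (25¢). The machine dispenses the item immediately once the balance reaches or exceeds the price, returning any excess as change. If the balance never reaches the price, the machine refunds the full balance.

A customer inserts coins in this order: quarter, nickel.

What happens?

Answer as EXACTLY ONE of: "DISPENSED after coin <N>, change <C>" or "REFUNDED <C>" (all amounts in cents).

Price: 60¢
Coin 1 (quarter, 25¢): balance = 25¢
Coin 2 (nickel, 5¢): balance = 30¢
All coins inserted, balance 30¢ < price 60¢ → REFUND 30¢

Answer: REFUNDED 30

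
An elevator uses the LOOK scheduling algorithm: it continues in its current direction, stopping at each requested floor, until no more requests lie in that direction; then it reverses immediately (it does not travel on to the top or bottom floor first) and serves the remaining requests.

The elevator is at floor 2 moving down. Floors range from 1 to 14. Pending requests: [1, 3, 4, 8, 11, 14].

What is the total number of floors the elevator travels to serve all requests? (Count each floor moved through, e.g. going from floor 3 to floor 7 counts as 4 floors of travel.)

Answer: 14

Derivation:
Start at floor 2 moving down, LOOK stop order: [1, 3, 4, 8, 11, 14]
  2 → 1: |1-2| = 1, total = 1
  1 → 3: |3-1| = 2, total = 3
  3 → 4: |4-3| = 1, total = 4
  4 → 8: |8-4| = 4, total = 8
  8 → 11: |11-8| = 3, total = 11
  11 → 14: |14-11| = 3, total = 14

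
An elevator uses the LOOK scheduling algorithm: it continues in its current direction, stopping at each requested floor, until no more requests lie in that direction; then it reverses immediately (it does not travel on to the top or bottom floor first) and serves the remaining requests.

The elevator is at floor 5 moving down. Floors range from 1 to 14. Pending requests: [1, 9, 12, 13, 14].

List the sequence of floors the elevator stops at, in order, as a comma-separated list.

Current: 5, moving DOWN
Serve below first (descending): [1]
Then reverse, serve above (ascending): [9, 12, 13, 14]

Answer: 1, 9, 12, 13, 14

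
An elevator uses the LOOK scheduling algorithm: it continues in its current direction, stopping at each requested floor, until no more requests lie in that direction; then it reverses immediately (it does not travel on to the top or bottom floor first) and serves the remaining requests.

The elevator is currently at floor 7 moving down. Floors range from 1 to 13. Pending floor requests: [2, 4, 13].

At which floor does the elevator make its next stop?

Answer: 4

Derivation:
Current floor: 7, direction: down
Requests above: [13]
Requests below: [2, 4]
Moving down and requests lie below → nearest below is max([2, 4]) = 4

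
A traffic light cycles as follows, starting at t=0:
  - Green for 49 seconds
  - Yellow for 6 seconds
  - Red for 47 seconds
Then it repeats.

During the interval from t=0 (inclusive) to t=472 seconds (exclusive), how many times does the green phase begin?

Answer: 5

Derivation:
Cycle = 49+6+47 = 102s
green phase starts at t = k*102 + 0 for k=0,1,2,...
Need k*102+0 < 472 → k < 4.627
k ∈ {0, ..., 4} → 5 starts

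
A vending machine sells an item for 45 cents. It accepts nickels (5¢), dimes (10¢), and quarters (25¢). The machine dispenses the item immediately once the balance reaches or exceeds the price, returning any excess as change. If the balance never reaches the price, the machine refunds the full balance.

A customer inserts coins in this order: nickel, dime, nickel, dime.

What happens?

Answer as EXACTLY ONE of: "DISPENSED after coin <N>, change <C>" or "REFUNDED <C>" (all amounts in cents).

Answer: REFUNDED 30

Derivation:
Price: 45¢
Coin 1 (nickel, 5¢): balance = 5¢
Coin 2 (dime, 10¢): balance = 15¢
Coin 3 (nickel, 5¢): balance = 20¢
Coin 4 (dime, 10¢): balance = 30¢
All coins inserted, balance 30¢ < price 45¢ → REFUND 30¢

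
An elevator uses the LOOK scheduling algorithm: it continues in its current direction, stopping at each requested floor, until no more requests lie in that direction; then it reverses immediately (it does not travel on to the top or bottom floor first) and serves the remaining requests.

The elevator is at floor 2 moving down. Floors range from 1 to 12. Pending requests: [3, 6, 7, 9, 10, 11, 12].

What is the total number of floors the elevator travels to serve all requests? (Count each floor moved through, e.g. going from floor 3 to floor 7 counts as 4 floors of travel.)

Answer: 10

Derivation:
Start at floor 2 moving down, LOOK stop order: [3, 6, 7, 9, 10, 11, 12]
  2 → 3: |3-2| = 1, total = 1
  3 → 6: |6-3| = 3, total = 4
  6 → 7: |7-6| = 1, total = 5
  7 → 9: |9-7| = 2, total = 7
  9 → 10: |10-9| = 1, total = 8
  10 → 11: |11-10| = 1, total = 9
  11 → 12: |12-11| = 1, total = 10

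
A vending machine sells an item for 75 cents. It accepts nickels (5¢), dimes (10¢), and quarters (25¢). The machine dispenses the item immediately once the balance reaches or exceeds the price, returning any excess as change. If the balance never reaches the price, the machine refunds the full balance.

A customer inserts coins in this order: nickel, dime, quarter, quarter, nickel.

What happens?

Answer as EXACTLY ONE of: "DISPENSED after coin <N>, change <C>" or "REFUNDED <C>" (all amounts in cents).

Price: 75¢
Coin 1 (nickel, 5¢): balance = 5¢
Coin 2 (dime, 10¢): balance = 15¢
Coin 3 (quarter, 25¢): balance = 40¢
Coin 4 (quarter, 25¢): balance = 65¢
Coin 5 (nickel, 5¢): balance = 70¢
All coins inserted, balance 70¢ < price 75¢ → REFUND 70¢

Answer: REFUNDED 70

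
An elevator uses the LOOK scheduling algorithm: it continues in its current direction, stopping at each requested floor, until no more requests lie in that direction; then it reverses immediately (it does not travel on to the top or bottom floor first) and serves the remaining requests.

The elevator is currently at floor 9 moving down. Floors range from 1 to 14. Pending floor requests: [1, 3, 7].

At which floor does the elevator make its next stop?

Answer: 7

Derivation:
Current floor: 9, direction: down
Requests above: []
Requests below: [1, 3, 7]
Moving down and requests lie below → nearest below is max([1, 3, 7]) = 7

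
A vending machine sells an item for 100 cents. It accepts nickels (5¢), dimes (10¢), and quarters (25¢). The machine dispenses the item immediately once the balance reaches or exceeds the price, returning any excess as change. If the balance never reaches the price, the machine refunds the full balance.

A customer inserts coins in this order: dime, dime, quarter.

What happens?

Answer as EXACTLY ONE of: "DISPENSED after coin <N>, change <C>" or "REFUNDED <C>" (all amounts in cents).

Answer: REFUNDED 45

Derivation:
Price: 100¢
Coin 1 (dime, 10¢): balance = 10¢
Coin 2 (dime, 10¢): balance = 20¢
Coin 3 (quarter, 25¢): balance = 45¢
All coins inserted, balance 45¢ < price 100¢ → REFUND 45¢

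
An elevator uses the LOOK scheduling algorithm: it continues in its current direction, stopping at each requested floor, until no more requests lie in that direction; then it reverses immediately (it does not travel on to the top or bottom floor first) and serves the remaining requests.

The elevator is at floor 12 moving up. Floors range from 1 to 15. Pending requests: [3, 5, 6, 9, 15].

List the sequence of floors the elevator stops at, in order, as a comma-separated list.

Current: 12, moving UP
Serve above first (ascending): [15]
Then reverse, serve below (descending): [9, 6, 5, 3]

Answer: 15, 9, 6, 5, 3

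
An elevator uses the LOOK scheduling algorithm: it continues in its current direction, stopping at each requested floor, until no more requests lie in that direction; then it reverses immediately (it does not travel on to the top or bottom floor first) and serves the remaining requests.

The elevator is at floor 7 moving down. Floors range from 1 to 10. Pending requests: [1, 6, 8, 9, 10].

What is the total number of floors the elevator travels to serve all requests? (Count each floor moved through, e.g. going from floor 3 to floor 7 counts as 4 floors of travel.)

Answer: 15

Derivation:
Start at floor 7 moving down, LOOK stop order: [6, 1, 8, 9, 10]
  7 → 6: |6-7| = 1, total = 1
  6 → 1: |1-6| = 5, total = 6
  1 → 8: |8-1| = 7, total = 13
  8 → 9: |9-8| = 1, total = 14
  9 → 10: |10-9| = 1, total = 15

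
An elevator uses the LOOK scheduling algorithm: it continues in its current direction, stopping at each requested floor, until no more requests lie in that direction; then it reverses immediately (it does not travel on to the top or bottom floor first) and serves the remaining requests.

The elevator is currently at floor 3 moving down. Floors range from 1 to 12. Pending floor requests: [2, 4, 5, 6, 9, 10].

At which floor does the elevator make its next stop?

Answer: 2

Derivation:
Current floor: 3, direction: down
Requests above: [4, 5, 6, 9, 10]
Requests below: [2]
Moving down and requests lie below → nearest below is max([2]) = 2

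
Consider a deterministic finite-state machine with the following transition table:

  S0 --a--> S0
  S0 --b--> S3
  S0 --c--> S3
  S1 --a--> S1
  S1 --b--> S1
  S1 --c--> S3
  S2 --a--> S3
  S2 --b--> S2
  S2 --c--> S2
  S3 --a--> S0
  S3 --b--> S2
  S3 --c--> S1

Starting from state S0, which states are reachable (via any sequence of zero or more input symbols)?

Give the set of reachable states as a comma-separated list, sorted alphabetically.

Answer: S0, S1, S2, S3

Derivation:
BFS from S0:
  visit S0: S0--a-->S0 (seen), S0--b-->S3 (new), S0--c-->S3 (seen)
  visit S3: S3--a-->S0 (seen), S3--b-->S2 (new), S3--c-->S1 (new)
  visit S2: S2--a-->S3 (seen), S2--b-->S2 (seen), S2--c-->S2 (seen)
  visit S1: S1--a-->S1 (seen), S1--b-->S1 (seen), S1--c-->S3 (seen)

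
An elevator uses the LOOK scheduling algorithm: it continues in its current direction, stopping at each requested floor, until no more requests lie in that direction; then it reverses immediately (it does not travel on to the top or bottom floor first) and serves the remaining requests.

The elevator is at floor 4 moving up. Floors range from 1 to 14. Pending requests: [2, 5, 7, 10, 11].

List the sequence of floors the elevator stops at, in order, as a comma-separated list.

Answer: 5, 7, 10, 11, 2

Derivation:
Current: 4, moving UP
Serve above first (ascending): [5, 7, 10, 11]
Then reverse, serve below (descending): [2]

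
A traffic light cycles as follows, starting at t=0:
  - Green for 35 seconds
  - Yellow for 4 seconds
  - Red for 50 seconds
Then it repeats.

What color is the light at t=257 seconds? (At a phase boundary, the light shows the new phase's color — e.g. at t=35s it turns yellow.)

Answer: red

Derivation:
Cycle length = 35 + 4 + 50 = 89s
t = 257, phase_t = 257 mod 89 = 79
79 >= 39 → RED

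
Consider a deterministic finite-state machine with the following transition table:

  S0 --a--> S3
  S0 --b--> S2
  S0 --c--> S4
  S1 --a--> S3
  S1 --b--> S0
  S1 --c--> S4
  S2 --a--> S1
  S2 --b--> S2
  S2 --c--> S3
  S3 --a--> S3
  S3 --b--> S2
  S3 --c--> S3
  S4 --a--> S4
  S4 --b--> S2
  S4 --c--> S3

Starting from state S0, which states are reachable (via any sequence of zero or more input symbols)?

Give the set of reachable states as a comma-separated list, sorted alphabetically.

BFS from S0:
  visit S0: S0--a-->S3 (new), S0--b-->S2 (new), S0--c-->S4 (new)
  visit S3: S3--a-->S3 (seen), S3--b-->S2 (seen), S3--c-->S3 (seen)
  visit S2: S2--a-->S1 (new), S2--b-->S2 (seen), S2--c-->S3 (seen)
  visit S4: S4--a-->S4 (seen), S4--b-->S2 (seen), S4--c-->S3 (seen)
  visit S1: S1--a-->S3 (seen), S1--b-->S0 (seen), S1--c-->S4 (seen)

Answer: S0, S1, S2, S3, S4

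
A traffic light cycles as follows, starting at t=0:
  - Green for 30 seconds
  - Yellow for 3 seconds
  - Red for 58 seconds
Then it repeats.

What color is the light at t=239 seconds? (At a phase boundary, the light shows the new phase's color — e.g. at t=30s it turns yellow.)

Answer: red

Derivation:
Cycle length = 30 + 3 + 58 = 91s
t = 239, phase_t = 239 mod 91 = 57
57 >= 33 → RED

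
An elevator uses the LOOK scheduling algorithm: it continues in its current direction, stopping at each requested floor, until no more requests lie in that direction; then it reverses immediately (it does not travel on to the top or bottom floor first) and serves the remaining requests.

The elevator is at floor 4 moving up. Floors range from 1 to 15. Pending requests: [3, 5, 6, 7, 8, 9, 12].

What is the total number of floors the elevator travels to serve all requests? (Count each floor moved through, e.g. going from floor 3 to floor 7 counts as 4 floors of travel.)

Answer: 17

Derivation:
Start at floor 4 moving up, LOOK stop order: [5, 6, 7, 8, 9, 12, 3]
  4 → 5: |5-4| = 1, total = 1
  5 → 6: |6-5| = 1, total = 2
  6 → 7: |7-6| = 1, total = 3
  7 → 8: |8-7| = 1, total = 4
  8 → 9: |9-8| = 1, total = 5
  9 → 12: |12-9| = 3, total = 8
  12 → 3: |3-12| = 9, total = 17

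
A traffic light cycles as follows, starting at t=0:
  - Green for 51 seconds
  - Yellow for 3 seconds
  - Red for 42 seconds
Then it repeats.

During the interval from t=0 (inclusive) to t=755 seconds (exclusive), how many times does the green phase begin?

Cycle = 51+3+42 = 96s
green phase starts at t = k*96 + 0 for k=0,1,2,...
Need k*96+0 < 755 → k < 7.865
k ∈ {0, ..., 7} → 8 starts

Answer: 8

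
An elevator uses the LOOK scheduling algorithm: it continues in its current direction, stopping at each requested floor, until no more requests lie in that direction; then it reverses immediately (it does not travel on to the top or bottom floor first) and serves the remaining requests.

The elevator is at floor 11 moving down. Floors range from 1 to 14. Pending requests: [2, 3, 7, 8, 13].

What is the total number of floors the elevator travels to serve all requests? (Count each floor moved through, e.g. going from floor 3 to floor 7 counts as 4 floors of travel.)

Answer: 20

Derivation:
Start at floor 11 moving down, LOOK stop order: [8, 7, 3, 2, 13]
  11 → 8: |8-11| = 3, total = 3
  8 → 7: |7-8| = 1, total = 4
  7 → 3: |3-7| = 4, total = 8
  3 → 2: |2-3| = 1, total = 9
  2 → 13: |13-2| = 11, total = 20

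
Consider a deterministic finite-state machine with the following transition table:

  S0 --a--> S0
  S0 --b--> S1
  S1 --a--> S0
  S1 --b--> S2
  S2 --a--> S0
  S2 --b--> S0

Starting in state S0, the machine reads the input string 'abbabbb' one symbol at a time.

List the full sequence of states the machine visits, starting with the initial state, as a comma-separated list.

Answer: S0, S0, S1, S2, S0, S1, S2, S0

Derivation:
Start: S0
  read 'a': S0 --a--> S0
  read 'b': S0 --b--> S1
  read 'b': S1 --b--> S2
  read 'a': S2 --a--> S0
  read 'b': S0 --b--> S1
  read 'b': S1 --b--> S2
  read 'b': S2 --b--> S0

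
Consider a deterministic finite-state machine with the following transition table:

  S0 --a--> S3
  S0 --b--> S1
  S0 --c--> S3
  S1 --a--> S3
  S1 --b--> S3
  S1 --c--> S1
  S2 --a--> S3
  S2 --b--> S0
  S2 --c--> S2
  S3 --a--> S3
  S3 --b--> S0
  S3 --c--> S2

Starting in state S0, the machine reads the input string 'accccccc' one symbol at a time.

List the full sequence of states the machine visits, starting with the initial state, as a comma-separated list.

Answer: S0, S3, S2, S2, S2, S2, S2, S2, S2

Derivation:
Start: S0
  read 'a': S0 --a--> S3
  read 'c': S3 --c--> S2
  read 'c': S2 --c--> S2
  read 'c': S2 --c--> S2
  read 'c': S2 --c--> S2
  read 'c': S2 --c--> S2
  read 'c': S2 --c--> S2
  read 'c': S2 --c--> S2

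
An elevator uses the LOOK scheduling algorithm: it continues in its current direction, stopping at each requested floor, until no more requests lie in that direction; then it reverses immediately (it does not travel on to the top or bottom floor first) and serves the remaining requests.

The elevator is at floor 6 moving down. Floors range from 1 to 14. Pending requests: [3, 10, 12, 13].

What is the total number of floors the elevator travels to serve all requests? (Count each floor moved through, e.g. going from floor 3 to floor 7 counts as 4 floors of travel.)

Answer: 13

Derivation:
Start at floor 6 moving down, LOOK stop order: [3, 10, 12, 13]
  6 → 3: |3-6| = 3, total = 3
  3 → 10: |10-3| = 7, total = 10
  10 → 12: |12-10| = 2, total = 12
  12 → 13: |13-12| = 1, total = 13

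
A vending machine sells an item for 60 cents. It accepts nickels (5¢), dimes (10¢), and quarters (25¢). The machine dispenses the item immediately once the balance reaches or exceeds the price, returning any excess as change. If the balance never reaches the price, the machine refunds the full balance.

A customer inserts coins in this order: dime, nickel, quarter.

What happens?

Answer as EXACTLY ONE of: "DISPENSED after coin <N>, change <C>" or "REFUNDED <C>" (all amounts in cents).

Answer: REFUNDED 40

Derivation:
Price: 60¢
Coin 1 (dime, 10¢): balance = 10¢
Coin 2 (nickel, 5¢): balance = 15¢
Coin 3 (quarter, 25¢): balance = 40¢
All coins inserted, balance 40¢ < price 60¢ → REFUND 40¢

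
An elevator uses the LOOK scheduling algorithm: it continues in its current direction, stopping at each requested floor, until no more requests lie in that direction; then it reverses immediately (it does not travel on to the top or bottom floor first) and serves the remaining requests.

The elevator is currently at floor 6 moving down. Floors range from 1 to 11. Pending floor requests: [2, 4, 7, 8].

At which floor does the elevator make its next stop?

Answer: 4

Derivation:
Current floor: 6, direction: down
Requests above: [7, 8]
Requests below: [2, 4]
Moving down and requests lie below → nearest below is max([2, 4]) = 4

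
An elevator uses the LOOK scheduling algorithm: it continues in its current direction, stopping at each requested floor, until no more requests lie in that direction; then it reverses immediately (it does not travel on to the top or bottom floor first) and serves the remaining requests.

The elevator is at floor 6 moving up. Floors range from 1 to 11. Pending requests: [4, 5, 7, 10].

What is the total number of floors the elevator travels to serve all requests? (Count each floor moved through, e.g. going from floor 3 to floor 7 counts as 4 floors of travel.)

Start at floor 6 moving up, LOOK stop order: [7, 10, 5, 4]
  6 → 7: |7-6| = 1, total = 1
  7 → 10: |10-7| = 3, total = 4
  10 → 5: |5-10| = 5, total = 9
  5 → 4: |4-5| = 1, total = 10

Answer: 10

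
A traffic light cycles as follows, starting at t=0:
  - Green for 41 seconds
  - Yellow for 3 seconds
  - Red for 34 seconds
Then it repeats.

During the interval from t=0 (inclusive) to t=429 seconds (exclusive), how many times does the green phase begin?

Answer: 6

Derivation:
Cycle = 41+3+34 = 78s
green phase starts at t = k*78 + 0 for k=0,1,2,...
Need k*78+0 < 429 → k < 5.500
k ∈ {0, ..., 5} → 6 starts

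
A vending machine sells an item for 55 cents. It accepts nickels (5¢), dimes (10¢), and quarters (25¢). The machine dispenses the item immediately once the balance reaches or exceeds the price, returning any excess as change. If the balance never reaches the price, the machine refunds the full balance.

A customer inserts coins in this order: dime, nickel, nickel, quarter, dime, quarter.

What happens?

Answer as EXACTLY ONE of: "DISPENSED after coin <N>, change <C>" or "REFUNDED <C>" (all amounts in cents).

Price: 55¢
Coin 1 (dime, 10¢): balance = 10¢
Coin 2 (nickel, 5¢): balance = 15¢
Coin 3 (nickel, 5¢): balance = 20¢
Coin 4 (quarter, 25¢): balance = 45¢
Coin 5 (dime, 10¢): balance = 55¢
  → balance >= price → DISPENSE, change = 55 - 55 = 0¢

Answer: DISPENSED after coin 5, change 0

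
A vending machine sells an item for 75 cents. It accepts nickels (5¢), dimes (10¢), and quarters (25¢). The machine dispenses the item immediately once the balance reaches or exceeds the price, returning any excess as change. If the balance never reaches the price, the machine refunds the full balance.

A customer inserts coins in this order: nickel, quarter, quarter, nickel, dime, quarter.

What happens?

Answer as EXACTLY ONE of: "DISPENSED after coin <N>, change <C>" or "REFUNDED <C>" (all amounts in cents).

Answer: DISPENSED after coin 6, change 20

Derivation:
Price: 75¢
Coin 1 (nickel, 5¢): balance = 5¢
Coin 2 (quarter, 25¢): balance = 30¢
Coin 3 (quarter, 25¢): balance = 55¢
Coin 4 (nickel, 5¢): balance = 60¢
Coin 5 (dime, 10¢): balance = 70¢
Coin 6 (quarter, 25¢): balance = 95¢
  → balance >= price → DISPENSE, change = 95 - 75 = 20¢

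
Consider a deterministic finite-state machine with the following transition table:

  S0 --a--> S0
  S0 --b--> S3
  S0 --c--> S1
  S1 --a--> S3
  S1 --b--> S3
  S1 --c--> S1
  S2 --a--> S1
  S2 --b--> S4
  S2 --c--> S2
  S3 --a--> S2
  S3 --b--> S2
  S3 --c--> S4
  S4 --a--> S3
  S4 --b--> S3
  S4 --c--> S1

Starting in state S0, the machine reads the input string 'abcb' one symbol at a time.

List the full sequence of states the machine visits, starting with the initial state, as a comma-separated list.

Answer: S0, S0, S3, S4, S3

Derivation:
Start: S0
  read 'a': S0 --a--> S0
  read 'b': S0 --b--> S3
  read 'c': S3 --c--> S4
  read 'b': S4 --b--> S3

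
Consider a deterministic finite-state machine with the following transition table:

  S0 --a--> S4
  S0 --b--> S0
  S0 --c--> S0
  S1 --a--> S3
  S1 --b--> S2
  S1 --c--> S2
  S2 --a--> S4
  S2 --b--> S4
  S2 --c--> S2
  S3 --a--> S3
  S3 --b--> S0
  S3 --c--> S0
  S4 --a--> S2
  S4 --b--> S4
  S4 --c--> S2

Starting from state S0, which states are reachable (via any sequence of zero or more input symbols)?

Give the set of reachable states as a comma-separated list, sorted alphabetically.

BFS from S0:
  visit S0: S0--a-->S4 (new), S0--b-->S0 (seen), S0--c-->S0 (seen)
  visit S4: S4--a-->S2 (new), S4--b-->S4 (seen), S4--c-->S2 (seen)
  visit S2: S2--a-->S4 (seen), S2--b-->S4 (seen), S2--c-->S2 (seen)

Answer: S0, S2, S4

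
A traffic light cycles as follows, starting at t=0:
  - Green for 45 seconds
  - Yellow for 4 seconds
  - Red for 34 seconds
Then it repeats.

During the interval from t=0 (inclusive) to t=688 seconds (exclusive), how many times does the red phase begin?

Answer: 8

Derivation:
Cycle = 45+4+34 = 83s
red phase starts at t = k*83 + 49 for k=0,1,2,...
Need k*83+49 < 688 → k < 7.699
k ∈ {0, ..., 7} → 8 starts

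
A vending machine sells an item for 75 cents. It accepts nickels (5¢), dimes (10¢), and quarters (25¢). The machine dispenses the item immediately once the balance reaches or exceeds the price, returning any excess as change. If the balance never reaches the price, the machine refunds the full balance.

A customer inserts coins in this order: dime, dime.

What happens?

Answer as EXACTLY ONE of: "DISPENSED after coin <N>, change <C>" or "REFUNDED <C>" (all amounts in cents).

Answer: REFUNDED 20

Derivation:
Price: 75¢
Coin 1 (dime, 10¢): balance = 10¢
Coin 2 (dime, 10¢): balance = 20¢
All coins inserted, balance 20¢ < price 75¢ → REFUND 20¢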